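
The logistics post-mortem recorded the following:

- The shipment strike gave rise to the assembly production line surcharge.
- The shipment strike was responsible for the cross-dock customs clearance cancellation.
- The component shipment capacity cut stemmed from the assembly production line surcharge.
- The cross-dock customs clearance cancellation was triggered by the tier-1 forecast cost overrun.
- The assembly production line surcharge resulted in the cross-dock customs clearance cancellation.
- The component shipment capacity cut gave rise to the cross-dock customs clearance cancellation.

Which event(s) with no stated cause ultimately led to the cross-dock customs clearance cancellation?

the shipment strike, the tier-1 forecast cost overrun

Tracing upstream from the cross-dock customs clearance cancellation: the cross-dock customs clearance cancellation ← the shipment strike.
A separate upstream branch: the cross-dock customs clearance cancellation ← the tier-1 forecast cost overrun.
Each of those chain origins has no stated cause.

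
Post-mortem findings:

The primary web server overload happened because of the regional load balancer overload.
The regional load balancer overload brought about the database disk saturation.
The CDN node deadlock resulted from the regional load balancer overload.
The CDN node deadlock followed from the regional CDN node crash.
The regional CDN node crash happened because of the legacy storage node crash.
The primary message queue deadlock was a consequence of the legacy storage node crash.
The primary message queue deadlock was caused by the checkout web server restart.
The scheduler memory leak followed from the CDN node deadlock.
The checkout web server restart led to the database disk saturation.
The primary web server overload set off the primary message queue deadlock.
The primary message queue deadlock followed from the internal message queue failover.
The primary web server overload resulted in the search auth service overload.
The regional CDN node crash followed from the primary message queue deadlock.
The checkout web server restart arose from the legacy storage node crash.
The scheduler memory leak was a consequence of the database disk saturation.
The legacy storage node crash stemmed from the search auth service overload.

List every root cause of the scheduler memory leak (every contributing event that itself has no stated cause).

Tracing upstream from the scheduler memory leak: the scheduler memory leak ← the database disk saturation ← the regional load balancer overload.
A separate upstream branch: the scheduler memory leak ← the CDN node deadlock ← the regional CDN node crash ← the primary message queue deadlock ← the internal message queue failover.
Each of those chain origins has no stated cause.

the internal message queue failover, the regional load balancer overload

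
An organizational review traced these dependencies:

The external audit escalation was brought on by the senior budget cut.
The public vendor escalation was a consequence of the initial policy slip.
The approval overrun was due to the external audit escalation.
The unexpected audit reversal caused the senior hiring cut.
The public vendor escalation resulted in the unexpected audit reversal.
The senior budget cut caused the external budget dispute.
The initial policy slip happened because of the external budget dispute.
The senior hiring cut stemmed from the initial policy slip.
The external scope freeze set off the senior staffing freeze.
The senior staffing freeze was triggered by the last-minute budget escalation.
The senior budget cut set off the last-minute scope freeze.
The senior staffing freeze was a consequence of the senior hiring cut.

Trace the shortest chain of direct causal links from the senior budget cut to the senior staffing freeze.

the senior budget cut → the external budget dispute
the external budget dispute → the initial policy slip
the initial policy slip → the senior hiring cut
the senior hiring cut → the senior staffing freeze
Length: 4 steps.

the senior budget cut → the external budget dispute → the initial policy slip → the senior hiring cut → the senior staffing freeze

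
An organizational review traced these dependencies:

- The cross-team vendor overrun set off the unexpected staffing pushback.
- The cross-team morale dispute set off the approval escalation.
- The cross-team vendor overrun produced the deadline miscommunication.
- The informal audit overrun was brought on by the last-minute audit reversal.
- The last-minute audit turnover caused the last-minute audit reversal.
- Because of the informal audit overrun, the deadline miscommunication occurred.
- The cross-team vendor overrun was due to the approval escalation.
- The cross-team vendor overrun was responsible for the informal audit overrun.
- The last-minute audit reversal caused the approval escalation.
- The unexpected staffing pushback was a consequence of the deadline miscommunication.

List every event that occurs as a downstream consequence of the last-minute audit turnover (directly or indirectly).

the approval escalation, the cross-team vendor overrun, the deadline miscommunication, the informal audit overrun, the last-minute audit reversal, the unexpected staffing pushback

Direct effects: the last-minute audit reversal.
2 steps out: the approval escalation, the informal audit overrun.
3 steps out: the cross-team vendor overrun, the deadline miscommunication.
4 steps out: the unexpected staffing pushback.
Not reachable from it: the cross-team morale dispute.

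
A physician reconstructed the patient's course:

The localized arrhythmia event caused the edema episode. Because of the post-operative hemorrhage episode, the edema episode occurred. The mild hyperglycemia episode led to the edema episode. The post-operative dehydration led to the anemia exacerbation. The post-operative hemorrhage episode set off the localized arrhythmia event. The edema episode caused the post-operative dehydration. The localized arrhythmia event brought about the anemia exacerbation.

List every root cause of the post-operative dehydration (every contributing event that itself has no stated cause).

Tracing upstream from the post-operative dehydration: the post-operative dehydration ← the edema episode ← the post-operative hemorrhage episode.
A separate upstream branch: the post-operative dehydration ← the edema episode ← the mild hyperglycemia episode.
Each of those chain origins has no stated cause.

the mild hyperglycemia episode, the post-operative hemorrhage episode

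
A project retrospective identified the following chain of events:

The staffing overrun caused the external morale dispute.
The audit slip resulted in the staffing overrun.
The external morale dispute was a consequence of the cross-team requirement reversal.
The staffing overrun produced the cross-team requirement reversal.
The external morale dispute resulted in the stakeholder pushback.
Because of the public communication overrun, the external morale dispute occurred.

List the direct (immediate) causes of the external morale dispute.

the cross-team requirement reversal, the public communication overrun, the staffing overrun

Upstream contributors include the audit slip, but only the cross-team requirement reversal, the public communication overrun, the staffing overrun feed directly into the external morale dispute.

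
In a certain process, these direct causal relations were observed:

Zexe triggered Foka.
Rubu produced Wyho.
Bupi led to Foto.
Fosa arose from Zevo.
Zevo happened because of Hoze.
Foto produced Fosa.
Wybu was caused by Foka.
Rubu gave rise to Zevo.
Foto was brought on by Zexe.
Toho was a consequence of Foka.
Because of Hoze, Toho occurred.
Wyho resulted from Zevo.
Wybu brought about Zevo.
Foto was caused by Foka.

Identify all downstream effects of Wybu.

Direct effects: Zevo.
2 steps out: Wyho, Fosa.
Not reachable from it: Zexe, Hoze, Foka, Rubu, Bupi, Foto, Toho.

Fosa, Wyho, Zevo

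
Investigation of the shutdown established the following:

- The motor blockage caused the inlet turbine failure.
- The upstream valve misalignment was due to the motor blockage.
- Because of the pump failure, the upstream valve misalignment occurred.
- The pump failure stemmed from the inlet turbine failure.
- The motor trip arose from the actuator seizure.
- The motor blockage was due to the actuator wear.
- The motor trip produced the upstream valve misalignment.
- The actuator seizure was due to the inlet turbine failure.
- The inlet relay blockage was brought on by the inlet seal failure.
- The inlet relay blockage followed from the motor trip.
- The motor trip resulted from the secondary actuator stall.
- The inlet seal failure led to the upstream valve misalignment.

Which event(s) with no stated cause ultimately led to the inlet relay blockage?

the actuator wear, the inlet seal failure, the secondary actuator stall

Tracing upstream from the inlet relay blockage: the inlet relay blockage ← the motor trip ← the actuator seizure ← the inlet turbine failure ← the motor blockage ← the actuator wear.
A separate upstream branch: the inlet relay blockage ← the motor trip ← the secondary actuator stall.
A separate upstream branch: the inlet relay blockage ← the inlet seal failure.
Each of those chain origins has no stated cause.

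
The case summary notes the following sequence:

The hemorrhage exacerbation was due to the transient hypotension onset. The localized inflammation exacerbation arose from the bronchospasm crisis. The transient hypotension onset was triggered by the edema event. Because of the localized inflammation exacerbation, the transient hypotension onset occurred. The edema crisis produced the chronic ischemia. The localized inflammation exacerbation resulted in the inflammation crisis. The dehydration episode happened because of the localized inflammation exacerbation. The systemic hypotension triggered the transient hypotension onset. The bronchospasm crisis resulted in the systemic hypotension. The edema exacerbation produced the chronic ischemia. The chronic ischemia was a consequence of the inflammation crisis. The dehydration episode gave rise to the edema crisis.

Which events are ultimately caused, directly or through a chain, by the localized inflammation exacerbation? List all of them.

Direct effects: the inflammation crisis, the dehydration episode, the transient hypotension onset.
2 steps out: the edema crisis, the chronic ischemia, the hemorrhage exacerbation.
Not reachable from it: the edema event, the bronchospasm crisis, the systemic hypotension, the edema exacerbation.

the chronic ischemia, the dehydration episode, the edema crisis, the hemorrhage exacerbation, the inflammation crisis, the transient hypotension onset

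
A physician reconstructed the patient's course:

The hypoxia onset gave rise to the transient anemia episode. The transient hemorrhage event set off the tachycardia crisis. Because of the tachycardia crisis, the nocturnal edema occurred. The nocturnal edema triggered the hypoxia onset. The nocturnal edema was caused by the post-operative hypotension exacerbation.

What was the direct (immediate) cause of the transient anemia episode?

the hypoxia onset

Upstream contributors include the transient hemorrhage event, the tachycardia crisis, the nocturnal edema, the post-operative hypotension exacerbation, but only the hypoxia onset feeds directly into the transient anemia episode.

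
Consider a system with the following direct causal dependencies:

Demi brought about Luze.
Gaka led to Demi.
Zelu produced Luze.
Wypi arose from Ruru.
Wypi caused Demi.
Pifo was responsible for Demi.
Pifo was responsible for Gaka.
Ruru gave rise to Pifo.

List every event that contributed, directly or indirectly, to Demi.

Gaka, Pifo, Ruru, Wypi

Immediate causes of Demi: Wypi, Pifo, Gaka.
Further upstream: Ruru.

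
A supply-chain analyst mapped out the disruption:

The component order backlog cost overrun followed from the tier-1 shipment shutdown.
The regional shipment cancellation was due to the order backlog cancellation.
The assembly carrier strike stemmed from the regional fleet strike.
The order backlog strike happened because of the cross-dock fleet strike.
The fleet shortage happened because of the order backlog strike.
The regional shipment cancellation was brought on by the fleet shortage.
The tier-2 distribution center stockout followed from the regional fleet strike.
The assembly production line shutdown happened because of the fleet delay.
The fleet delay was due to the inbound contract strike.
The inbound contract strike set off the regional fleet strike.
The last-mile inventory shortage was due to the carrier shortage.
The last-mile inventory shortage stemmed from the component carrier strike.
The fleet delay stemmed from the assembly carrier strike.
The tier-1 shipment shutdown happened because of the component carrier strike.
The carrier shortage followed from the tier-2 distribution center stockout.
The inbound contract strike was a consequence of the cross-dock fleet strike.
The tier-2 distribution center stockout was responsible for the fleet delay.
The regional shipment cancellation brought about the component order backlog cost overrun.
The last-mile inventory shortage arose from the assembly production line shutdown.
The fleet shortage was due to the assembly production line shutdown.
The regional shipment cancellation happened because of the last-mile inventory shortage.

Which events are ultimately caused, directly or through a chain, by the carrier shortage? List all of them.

the component order backlog cost overrun, the last-mile inventory shortage, the regional shipment cancellation

Direct effects: the last-mile inventory shortage.
2 steps out: the regional shipment cancellation.
3 steps out: the component order backlog cost overrun.
Not reachable from it: the cross-dock fleet strike, the order backlog strike, the inbound contract strike, the regional fleet strike, the tier-2 distribution center stockout, the assembly carrier strike, the fleet delay, the assembly production line shutdown, the order backlog cancellation, the fleet shortage, the component carrier strike, the tier-1 shipment shutdown.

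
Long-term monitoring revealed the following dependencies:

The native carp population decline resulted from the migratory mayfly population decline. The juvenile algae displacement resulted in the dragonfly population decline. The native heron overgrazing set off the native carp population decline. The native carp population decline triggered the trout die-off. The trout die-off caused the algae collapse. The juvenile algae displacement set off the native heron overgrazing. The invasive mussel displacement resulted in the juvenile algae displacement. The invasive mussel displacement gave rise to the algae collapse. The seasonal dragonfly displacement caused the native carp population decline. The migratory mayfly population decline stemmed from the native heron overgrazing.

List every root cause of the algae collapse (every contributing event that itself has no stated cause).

Tracing upstream from the algae collapse: the algae collapse ← the invasive mussel displacement.
A separate upstream branch: the algae collapse ← the trout die-off ← the native carp population decline ← the seasonal dragonfly displacement.
Each of those chain origins has no stated cause.

the invasive mussel displacement, the seasonal dragonfly displacement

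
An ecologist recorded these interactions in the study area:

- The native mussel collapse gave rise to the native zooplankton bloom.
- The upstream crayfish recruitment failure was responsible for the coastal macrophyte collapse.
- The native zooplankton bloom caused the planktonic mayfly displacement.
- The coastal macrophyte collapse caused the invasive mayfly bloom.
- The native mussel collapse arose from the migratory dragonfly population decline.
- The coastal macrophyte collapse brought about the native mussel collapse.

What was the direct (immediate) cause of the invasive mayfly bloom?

Upstream contributors include the upstream crayfish recruitment failure, but only the coastal macrophyte collapse feeds directly into the invasive mayfly bloom.

the coastal macrophyte collapse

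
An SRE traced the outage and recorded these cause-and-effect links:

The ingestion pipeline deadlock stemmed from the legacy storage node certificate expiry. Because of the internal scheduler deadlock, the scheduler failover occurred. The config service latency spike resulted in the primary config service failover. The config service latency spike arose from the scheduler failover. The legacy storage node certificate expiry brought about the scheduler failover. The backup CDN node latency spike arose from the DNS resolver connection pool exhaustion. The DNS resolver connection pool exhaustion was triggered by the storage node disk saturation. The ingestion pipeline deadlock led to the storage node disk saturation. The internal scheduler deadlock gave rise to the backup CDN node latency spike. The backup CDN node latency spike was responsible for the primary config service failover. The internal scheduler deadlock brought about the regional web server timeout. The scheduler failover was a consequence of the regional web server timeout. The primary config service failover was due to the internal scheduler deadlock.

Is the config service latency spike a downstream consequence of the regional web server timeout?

Yes

There is a causal chain: the regional web server timeout → the scheduler failover → the config service latency spike.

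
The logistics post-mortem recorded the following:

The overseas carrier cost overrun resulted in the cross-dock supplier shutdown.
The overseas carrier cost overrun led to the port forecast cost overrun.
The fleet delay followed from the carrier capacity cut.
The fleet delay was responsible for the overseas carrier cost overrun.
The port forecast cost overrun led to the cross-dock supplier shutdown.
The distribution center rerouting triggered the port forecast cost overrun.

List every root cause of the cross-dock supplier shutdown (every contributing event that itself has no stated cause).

Tracing upstream from the cross-dock supplier shutdown: the cross-dock supplier shutdown ← the overseas carrier cost overrun ← the fleet delay ← the carrier capacity cut.
A separate upstream branch: the cross-dock supplier shutdown ← the port forecast cost overrun ← the distribution center rerouting.
Each of those chain origins has no stated cause.

the carrier capacity cut, the distribution center rerouting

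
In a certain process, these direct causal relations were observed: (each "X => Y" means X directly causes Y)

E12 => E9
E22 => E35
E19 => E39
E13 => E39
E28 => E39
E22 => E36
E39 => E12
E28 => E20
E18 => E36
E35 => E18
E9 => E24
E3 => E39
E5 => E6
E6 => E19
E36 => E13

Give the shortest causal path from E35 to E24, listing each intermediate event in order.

E35 → E18
E18 → E36
E36 → E13
E13 → E39
E39 → E12
E12 → E9
E9 → E24
Length: 7 steps.

E35 → E18 → E36 → E13 → E39 → E12 → E9 → E24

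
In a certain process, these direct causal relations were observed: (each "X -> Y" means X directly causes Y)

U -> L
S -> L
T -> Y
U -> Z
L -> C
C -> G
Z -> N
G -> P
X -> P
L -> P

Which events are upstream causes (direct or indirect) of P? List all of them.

Immediate causes of P: X, L, G.
Further upstream: U, S, C.

C, G, L, S, U, X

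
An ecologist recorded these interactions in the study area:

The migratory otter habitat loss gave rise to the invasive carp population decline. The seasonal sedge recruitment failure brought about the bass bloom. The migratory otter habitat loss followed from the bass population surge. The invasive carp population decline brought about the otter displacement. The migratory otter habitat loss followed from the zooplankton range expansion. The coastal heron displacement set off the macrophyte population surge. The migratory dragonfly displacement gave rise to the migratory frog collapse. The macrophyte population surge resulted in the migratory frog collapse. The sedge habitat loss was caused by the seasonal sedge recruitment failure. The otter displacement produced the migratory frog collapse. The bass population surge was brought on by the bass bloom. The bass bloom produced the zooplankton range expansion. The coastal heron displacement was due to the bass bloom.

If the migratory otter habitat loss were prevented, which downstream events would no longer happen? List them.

the invasive carp population decline, the otter displacement

Downstream of the migratory otter habitat loss: the invasive carp population decline, the otter displacement, the migratory frog collapse.
Of those, still caused via another path: the migratory frog collapse.
The remainder have no surviving cause.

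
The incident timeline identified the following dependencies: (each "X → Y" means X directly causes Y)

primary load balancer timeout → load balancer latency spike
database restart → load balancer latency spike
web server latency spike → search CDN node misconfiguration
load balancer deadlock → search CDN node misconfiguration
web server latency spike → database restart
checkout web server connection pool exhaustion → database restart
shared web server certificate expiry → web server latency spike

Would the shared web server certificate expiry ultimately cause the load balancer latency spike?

Yes

There is a causal chain: the shared web server certificate expiry → the web server latency spike → the database restart → the load balancer latency spike.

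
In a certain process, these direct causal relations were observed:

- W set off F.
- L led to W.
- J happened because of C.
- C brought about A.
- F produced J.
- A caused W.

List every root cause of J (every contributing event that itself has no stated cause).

C, L

Tracing upstream from J: J ← C.
A separate upstream branch: J ← F ← W ← L.
Each of those chain origins has no stated cause.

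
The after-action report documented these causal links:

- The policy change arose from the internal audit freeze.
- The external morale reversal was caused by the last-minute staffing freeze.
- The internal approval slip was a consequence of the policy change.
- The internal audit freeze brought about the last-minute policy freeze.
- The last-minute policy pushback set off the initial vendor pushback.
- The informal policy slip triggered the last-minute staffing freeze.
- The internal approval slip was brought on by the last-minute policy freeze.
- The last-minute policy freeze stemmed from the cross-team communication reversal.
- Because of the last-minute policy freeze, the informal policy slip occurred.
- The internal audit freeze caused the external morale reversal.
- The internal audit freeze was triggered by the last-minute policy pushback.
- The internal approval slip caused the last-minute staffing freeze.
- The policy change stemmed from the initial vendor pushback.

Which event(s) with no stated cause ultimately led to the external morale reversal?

the cross-team communication reversal, the last-minute policy pushback

Tracing upstream from the external morale reversal: the external morale reversal ← the internal audit freeze ← the last-minute policy pushback.
A separate upstream branch: the external morale reversal ← the last-minute staffing freeze ← the internal approval slip ← the last-minute policy freeze ← the cross-team communication reversal.
Each of those chain origins has no stated cause.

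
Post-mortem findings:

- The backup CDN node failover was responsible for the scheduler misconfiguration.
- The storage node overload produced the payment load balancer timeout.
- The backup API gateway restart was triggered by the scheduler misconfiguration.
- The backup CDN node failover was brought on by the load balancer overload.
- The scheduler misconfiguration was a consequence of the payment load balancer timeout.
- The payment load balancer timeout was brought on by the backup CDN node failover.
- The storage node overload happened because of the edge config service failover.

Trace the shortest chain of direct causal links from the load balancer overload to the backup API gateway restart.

the load balancer overload → the backup CDN node failover
the backup CDN node failover → the scheduler misconfiguration
the scheduler misconfiguration → the backup API gateway restart
Length: 3 steps.

the load balancer overload → the backup CDN node failover → the scheduler misconfiguration → the backup API gateway restart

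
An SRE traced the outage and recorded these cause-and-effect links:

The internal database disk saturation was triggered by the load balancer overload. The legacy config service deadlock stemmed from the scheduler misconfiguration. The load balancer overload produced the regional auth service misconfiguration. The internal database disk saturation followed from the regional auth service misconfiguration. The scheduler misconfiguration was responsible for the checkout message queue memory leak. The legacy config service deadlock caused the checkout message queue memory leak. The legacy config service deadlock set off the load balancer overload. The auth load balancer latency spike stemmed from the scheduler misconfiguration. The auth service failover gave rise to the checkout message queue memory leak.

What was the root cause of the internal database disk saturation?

the scheduler misconfiguration

Tracing upstream from the internal database disk saturation: the internal database disk saturation ← the load balancer overload ← the legacy config service deadlock ← the scheduler misconfiguration.
The scheduler misconfiguration has no stated cause, so it is the root.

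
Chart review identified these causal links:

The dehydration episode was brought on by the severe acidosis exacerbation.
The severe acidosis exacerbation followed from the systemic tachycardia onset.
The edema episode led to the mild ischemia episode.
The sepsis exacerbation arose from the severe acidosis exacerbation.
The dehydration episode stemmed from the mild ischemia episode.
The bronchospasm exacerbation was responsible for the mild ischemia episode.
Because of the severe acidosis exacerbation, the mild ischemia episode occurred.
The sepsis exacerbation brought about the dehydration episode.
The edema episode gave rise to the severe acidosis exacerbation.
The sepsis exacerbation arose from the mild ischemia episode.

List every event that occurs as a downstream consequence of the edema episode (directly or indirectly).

Direct effects: the severe acidosis exacerbation, the mild ischemia episode.
2 steps out: the sepsis exacerbation, the dehydration episode.
Not reachable from it: the bronchospasm exacerbation, the systemic tachycardia onset.

the dehydration episode, the mild ischemia episode, the sepsis exacerbation, the severe acidosis exacerbation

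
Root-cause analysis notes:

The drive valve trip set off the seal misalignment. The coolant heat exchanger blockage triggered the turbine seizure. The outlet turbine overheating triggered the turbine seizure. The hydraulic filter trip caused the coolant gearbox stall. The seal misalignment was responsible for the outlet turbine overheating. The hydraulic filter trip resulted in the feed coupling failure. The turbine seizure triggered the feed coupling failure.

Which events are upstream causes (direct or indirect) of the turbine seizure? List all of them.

Immediate causes of the turbine seizure: the coolant heat exchanger blockage, the outlet turbine overheating.
Further upstream: the drive valve trip, the seal misalignment.

the coolant heat exchanger blockage, the drive valve trip, the outlet turbine overheating, the seal misalignment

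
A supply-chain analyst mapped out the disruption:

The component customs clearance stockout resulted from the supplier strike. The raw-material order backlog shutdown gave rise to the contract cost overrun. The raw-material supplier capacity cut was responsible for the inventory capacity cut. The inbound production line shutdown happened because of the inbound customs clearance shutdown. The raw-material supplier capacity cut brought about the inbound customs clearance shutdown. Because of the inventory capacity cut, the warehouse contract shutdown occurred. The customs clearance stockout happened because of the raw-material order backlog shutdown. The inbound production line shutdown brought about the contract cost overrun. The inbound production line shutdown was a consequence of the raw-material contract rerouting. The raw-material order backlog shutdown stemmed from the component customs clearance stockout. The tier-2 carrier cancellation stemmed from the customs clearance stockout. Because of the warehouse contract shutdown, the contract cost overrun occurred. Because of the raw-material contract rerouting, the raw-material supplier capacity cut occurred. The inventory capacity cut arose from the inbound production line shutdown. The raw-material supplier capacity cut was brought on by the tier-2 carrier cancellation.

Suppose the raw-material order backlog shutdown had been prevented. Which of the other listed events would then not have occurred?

the customs clearance stockout, the tier-2 carrier cancellation

Downstream of the raw-material order backlog shutdown: the customs clearance stockout, the tier-2 carrier cancellation, the raw-material supplier capacity cut, the inbound customs clearance shutdown, the inbound production line shutdown, the inventory capacity cut, the warehouse contract shutdown, the contract cost overrun.
Of those, still caused via another path: the raw-material supplier capacity cut, the inbound customs clearance shutdown, the inbound production line shutdown, the inventory capacity cut, the warehouse contract shutdown, the contract cost overrun.
The remainder have no surviving cause.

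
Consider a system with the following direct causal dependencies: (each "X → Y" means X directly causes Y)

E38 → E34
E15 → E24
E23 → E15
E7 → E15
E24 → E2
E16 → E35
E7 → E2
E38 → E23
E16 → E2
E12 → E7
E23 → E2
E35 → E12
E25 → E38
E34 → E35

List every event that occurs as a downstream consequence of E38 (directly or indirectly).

E12, E15, E2, E23, E24, E34, E35, E7

Direct effects: E34, E23.
2 steps out: E35, E15, E2.
3 steps out: E12, E24.
4 steps out: E7.
Not reachable from it: E25, E16.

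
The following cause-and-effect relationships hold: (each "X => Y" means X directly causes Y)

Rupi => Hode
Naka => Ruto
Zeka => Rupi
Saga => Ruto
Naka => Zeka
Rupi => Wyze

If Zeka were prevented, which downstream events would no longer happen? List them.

Hode, Rupi, Wyze

Downstream of Zeka: Rupi, Wyze, Hode.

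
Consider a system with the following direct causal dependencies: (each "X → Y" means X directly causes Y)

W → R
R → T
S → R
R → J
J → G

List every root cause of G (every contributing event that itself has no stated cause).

S, W

Tracing upstream from G: G ← J ← R ← W.
A separate upstream branch: G ← J ← R ← S.
Each of those chain origins has no stated cause.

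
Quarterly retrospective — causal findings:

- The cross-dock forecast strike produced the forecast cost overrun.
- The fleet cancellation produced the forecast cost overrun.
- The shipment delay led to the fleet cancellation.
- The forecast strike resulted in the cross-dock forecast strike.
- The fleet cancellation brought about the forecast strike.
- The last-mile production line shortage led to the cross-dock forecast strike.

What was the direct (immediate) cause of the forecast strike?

the fleet cancellation

Upstream contributors include the shipment delay, but only the fleet cancellation feeds directly into the forecast strike.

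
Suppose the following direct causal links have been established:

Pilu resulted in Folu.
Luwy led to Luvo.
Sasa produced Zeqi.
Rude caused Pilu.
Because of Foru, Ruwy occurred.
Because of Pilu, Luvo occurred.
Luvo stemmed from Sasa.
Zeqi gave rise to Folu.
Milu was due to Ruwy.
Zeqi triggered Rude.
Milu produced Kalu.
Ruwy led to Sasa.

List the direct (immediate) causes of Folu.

Pilu, Zeqi

Upstream contributors include Foru, Ruwy, Sasa, Rude, but only Pilu, Zeqi feed directly into Folu.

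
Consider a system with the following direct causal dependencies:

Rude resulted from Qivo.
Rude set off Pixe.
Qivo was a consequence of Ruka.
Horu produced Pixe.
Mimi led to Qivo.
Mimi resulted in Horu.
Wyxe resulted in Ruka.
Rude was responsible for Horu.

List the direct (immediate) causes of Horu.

Upstream contributors include Wyxe, Ruka, Qivo, but only Mimi, Rude feed directly into Horu.

Mimi, Rude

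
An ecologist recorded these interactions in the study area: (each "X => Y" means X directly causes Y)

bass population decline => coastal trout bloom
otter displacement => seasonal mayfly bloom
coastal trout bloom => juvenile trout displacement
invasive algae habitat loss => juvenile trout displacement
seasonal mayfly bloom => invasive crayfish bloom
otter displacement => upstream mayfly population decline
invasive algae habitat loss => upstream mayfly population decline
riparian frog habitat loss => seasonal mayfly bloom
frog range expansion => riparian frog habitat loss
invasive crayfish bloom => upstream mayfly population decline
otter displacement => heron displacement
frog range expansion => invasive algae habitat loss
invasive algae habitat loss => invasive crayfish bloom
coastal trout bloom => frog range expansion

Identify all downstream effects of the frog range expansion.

the invasive algae habitat loss, the invasive crayfish bloom, the juvenile trout displacement, the riparian frog habitat loss, the seasonal mayfly bloom, the upstream mayfly population decline

Direct effects: the riparian frog habitat loss, the invasive algae habitat loss.
2 steps out: the seasonal mayfly bloom, the invasive crayfish bloom, the upstream mayfly population decline, the juvenile trout displacement.
Not reachable from it: the bass population decline, the coastal trout bloom, the otter displacement, the heron displacement.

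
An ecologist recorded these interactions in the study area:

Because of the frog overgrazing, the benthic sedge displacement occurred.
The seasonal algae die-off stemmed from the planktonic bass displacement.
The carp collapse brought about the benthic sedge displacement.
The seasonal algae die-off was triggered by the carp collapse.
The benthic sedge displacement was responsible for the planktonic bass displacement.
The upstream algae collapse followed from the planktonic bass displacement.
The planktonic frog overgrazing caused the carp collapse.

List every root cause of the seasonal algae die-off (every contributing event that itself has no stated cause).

Tracing upstream from the seasonal algae die-off: the seasonal algae die-off ← the carp collapse ← the planktonic frog overgrazing.
A separate upstream branch: the seasonal algae die-off ← the planktonic bass displacement ← the benthic sedge displacement ← the frog overgrazing.
Each of those chain origins has no stated cause.

the frog overgrazing, the planktonic frog overgrazing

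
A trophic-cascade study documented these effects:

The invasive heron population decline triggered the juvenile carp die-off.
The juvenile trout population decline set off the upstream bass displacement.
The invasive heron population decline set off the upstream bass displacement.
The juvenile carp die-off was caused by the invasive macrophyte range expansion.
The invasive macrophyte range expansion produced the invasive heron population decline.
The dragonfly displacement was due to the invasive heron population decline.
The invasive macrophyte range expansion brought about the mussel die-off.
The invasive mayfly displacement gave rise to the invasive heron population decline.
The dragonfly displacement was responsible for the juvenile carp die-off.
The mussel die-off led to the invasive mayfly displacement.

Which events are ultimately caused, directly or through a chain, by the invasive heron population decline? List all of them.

Direct effects: the dragonfly displacement, the upstream bass displacement, the juvenile carp die-off.
Not reachable from it: the invasive macrophyte range expansion, the mussel die-off, the invasive mayfly displacement, the juvenile trout population decline.

the dragonfly displacement, the juvenile carp die-off, the upstream bass displacement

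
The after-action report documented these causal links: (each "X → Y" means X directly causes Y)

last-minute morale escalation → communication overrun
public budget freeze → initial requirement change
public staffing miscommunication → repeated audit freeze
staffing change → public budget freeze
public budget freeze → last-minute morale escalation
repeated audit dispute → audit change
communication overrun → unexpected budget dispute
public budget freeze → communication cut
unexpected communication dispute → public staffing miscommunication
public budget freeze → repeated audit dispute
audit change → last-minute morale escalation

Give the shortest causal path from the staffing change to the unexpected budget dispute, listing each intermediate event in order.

the staffing change → the public budget freeze
the public budget freeze → the last-minute morale escalation
the last-minute morale escalation → the communication overrun
the communication overrun → the unexpected budget dispute
Length: 4 steps.

the staffing change → the public budget freeze → the last-minute morale escalation → the communication overrun → the unexpected budget dispute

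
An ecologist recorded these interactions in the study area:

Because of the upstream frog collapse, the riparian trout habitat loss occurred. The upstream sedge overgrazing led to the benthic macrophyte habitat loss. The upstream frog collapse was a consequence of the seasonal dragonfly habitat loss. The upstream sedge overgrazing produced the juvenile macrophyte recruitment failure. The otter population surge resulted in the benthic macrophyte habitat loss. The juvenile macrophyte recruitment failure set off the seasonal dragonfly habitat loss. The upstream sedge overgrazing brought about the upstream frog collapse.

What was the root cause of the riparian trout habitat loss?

the upstream sedge overgrazing

Tracing upstream from the riparian trout habitat loss: the riparian trout habitat loss ← the upstream frog collapse ← the upstream sedge overgrazing.
The upstream sedge overgrazing has no stated cause, so it is the root.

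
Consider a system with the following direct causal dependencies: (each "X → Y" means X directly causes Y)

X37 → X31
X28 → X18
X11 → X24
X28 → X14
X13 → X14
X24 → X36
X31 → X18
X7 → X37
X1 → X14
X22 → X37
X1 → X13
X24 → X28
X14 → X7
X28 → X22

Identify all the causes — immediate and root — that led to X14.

X1, X11, X13, X24, X28

Immediate causes of X14: X1, X13, X28.
Further upstream: X11, X24.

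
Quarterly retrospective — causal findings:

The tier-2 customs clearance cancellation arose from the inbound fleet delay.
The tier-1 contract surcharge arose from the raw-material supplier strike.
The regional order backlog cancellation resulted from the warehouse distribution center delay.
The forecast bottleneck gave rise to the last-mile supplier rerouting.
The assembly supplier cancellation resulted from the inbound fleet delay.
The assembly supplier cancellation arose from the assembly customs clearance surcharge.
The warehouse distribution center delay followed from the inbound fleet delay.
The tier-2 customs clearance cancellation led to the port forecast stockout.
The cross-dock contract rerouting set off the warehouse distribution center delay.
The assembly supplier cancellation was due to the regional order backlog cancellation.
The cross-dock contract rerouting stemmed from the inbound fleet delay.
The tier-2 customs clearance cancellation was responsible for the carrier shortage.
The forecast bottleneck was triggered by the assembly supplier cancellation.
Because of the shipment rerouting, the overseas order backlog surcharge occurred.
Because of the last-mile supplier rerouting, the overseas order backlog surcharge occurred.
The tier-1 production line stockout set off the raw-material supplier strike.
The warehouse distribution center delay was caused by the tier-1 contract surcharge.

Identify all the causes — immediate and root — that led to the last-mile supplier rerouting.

Immediate cause of the last-mile supplier rerouting: the forecast bottleneck.
Further upstream: the assembly customs clearance surcharge, the tier-1 production line stockout, the inbound fleet delay, the raw-material supplier strike, the tier-1 contract surcharge, the cross-dock contract rerouting, the warehouse distribution center delay, the regional order backlog cancellation, the assembly supplier cancellation.

the assembly customs clearance surcharge, the assembly supplier cancellation, the cross-dock contract rerouting, the forecast bottleneck, the inbound fleet delay, the raw-material supplier strike, the regional order backlog cancellation, the tier-1 contract surcharge, the tier-1 production line stockout, the warehouse distribution center delay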